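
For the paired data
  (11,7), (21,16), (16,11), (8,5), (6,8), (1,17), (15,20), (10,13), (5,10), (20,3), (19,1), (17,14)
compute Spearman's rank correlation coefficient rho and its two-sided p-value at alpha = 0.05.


Step 1: Rank x and y separately (midranks; no ties here).
rank(x): 11->6, 21->12, 16->8, 8->4, 6->3, 1->1, 15->7, 10->5, 5->2, 20->11, 19->10, 17->9
rank(y): 7->4, 16->10, 11->7, 5->3, 8->5, 17->11, 20->12, 13->8, 10->6, 3->2, 1->1, 14->9
Step 2: d_i = R_x(i) - R_y(i); compute d_i^2.
  (6-4)^2=4, (12-10)^2=4, (8-7)^2=1, (4-3)^2=1, (3-5)^2=4, (1-11)^2=100, (7-12)^2=25, (5-8)^2=9, (2-6)^2=16, (11-2)^2=81, (10-1)^2=81, (9-9)^2=0
sum(d^2) = 326.
Step 3: rho = 1 - 6*326 / (12*(12^2 - 1)) = 1 - 1956/1716 = -0.139860.
Step 4: Under H0, t = rho * sqrt((n-2)/(1-rho^2)) = -0.4467 ~ t(10).
Step 5: Two-sided p-value from the t-distribution with 10 df = 0.664633.
Step 6: alpha = 0.05. fail to reject H0.

rho = -0.1399, p = 0.664633, fail to reject H0 at alpha = 0.05.


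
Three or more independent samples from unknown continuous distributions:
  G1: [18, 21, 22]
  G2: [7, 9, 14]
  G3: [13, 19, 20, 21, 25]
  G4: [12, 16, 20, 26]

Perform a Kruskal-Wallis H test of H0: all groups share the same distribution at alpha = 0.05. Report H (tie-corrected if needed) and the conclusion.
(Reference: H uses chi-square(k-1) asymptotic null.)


Step 1: Combine all N = 15 observations and assign midranks.
sorted (value, group, rank): (7,G2,1), (9,G2,2), (12,G4,3), (13,G3,4), (14,G2,5), (16,G4,6), (18,G1,7), (19,G3,8), (20,G3,9.5), (20,G4,9.5), (21,G1,11.5), (21,G3,11.5), (22,G1,13), (25,G3,14), (26,G4,15)
Step 2: Sum ranks within each group.
R_1 = 31.5 (n_1 = 3)
R_2 = 8 (n_2 = 3)
R_3 = 47 (n_3 = 5)
R_4 = 33.5 (n_4 = 4)
Step 3: H = 12/(N(N+1)) * sum(R_i^2/n_i) - 3(N+1)
     = 12/(15*16) * (31.5^2/3 + 8^2/3 + 47^2/5 + 33.5^2/4) - 3*16
     = 0.050000 * 1074.45 - 48
     = 5.722292.
Step 4: Ties present; correction factor C = 1 - 12/(15^3 - 15) = 0.996429. Corrected H = 5.722292 / 0.996429 = 5.742802.
Step 5: Under H0, H ~ chi^2(3); p-value = 0.124816.
Step 6: alpha = 0.05. fail to reject H0.

H = 5.7428, df = 3, p = 0.124816, fail to reject H0.


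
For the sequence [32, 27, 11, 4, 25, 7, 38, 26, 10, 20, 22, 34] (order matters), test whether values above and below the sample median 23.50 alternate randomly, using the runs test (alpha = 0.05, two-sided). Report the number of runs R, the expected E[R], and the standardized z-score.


Step 1: Compute median = 23.50; label A = above, B = below.
Labels in order: AABBABAABBBA  (n_A = 6, n_B = 6)
Step 2: Count runs R = 7.
Step 3: Under H0 (random ordering), E[R] = 2*n_A*n_B/(n_A+n_B) + 1 = 2*6*6/12 + 1 = 7.0000.
        Var[R] = 2*n_A*n_B*(2*n_A*n_B - n_A - n_B) / ((n_A+n_B)^2 * (n_A+n_B-1)) = 4320/1584 = 2.7273.
        SD[R] = 1.6514.
Step 4: R = E[R], so z = 0 with no continuity correction.
Step 5: Two-sided p-value via normal approximation = 2*(1 - Phi(|z|)) = 1.000000.
Step 6: alpha = 0.05. fail to reject H0.

R = 7, z = 0.0000, p = 1.000000, fail to reject H0.


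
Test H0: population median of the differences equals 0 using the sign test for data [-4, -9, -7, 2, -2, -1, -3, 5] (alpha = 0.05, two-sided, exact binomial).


Step 1: Discard zero differences. Original n = 8; n_eff = number of nonzero differences = 8.
Nonzero differences (with sign): -4, -9, -7, +2, -2, -1, -3, +5
Step 2: Count signs: positive = 2, negative = 6.
Step 3: Under H0: P(positive) = 0.5, so the number of positives S ~ Bin(8, 0.5).
Step 4: Two-sided exact p-value = sum of Bin(8,0.5) probabilities at or below the observed probability = 0.289062.
Step 5: alpha = 0.05. fail to reject H0.

n_eff = 8, pos = 2, neg = 6, p = 0.289062, fail to reject H0.


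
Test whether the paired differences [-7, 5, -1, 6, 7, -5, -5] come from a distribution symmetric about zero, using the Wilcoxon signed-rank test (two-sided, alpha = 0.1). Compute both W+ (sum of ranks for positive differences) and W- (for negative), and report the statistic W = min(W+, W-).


Step 1: Drop any zero differences (none here) and take |d_i|.
|d| = [7, 5, 1, 6, 7, 5, 5]
Step 2: Midrank |d_i| (ties get averaged ranks).
ranks: |7|->6.5, |5|->3, |1|->1, |6|->5, |7|->6.5, |5|->3, |5|->3
Step 3: Attach original signs; sum ranks with positive sign and with negative sign.
W+ = 3 + 5 + 6.5 = 14.5
W- = 6.5 + 1 + 3 + 3 = 13.5
(Check: W+ + W- = 28 should equal n(n+1)/2 = 28.)
Step 4: Test statistic W = min(W+, W-) = 13.5.
Step 5: Ties in |d|, so use the tie-corrected normal approximation.
        E[W] = n(n+1)/4 = 7*8/4 = 14.
        Tie groups: |d|=5 (t=3), |d|=7 (t=2); sum(t^3 - t) = 30.
        Var[W] = n(n+1)(2n+1)/24 - sum(t^3-t)/48 = 840/24 - 30/48 = 34.375.
        z = (W - E[W]) / sqrt(Var[W]) = (13.5 - 14) / 5.8630 = -0.0853.
        Two-sided p = 2*Phi(z) = 0.932039.
Step 6: alpha = 0.1. fail to reject H0.

W+ = 14.5, W- = 13.5, W = min = 13.5, p = 0.932039, fail to reject H0.


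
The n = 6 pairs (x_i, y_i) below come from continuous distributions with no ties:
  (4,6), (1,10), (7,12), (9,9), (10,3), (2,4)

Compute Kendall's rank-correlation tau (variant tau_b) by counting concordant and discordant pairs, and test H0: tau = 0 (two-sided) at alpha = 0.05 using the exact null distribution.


Step 1: Enumerate the 15 unordered pairs (i,j) with i<j and classify each by sign(x_j-x_i) * sign(y_j-y_i).
  (1,2):dx=-3,dy=+4->D; (1,3):dx=+3,dy=+6->C; (1,4):dx=+5,dy=+3->C; (1,5):dx=+6,dy=-3->D
  (1,6):dx=-2,dy=-2->C; (2,3):dx=+6,dy=+2->C; (2,4):dx=+8,dy=-1->D; (2,5):dx=+9,dy=-7->D
  (2,6):dx=+1,dy=-6->D; (3,4):dx=+2,dy=-3->D; (3,5):dx=+3,dy=-9->D; (3,6):dx=-5,dy=-8->C
  (4,5):dx=+1,dy=-6->D; (4,6):dx=-7,dy=-5->C; (5,6):dx=-8,dy=+1->D
Step 2: C = 6, D = 9, total pairs = 15.
Step 3: tau = (C - D)/(n(n-1)/2) = (6 - 9)/15 = -0.200000.
Step 4: Exact two-sided p-value (enumerate n! = 720 permutations of y under H0): p = 0.719444.
Step 5: alpha = 0.05. fail to reject H0.

tau_b = -0.2000 (C=6, D=9), p = 0.719444, fail to reject H0.


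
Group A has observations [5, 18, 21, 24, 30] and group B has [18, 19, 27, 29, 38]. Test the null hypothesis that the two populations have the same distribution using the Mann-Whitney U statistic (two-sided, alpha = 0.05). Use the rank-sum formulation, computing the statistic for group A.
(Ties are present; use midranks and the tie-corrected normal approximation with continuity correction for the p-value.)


Step 1: Combine and sort all 10 observations; assign midranks.
sorted (value, group): (5,X), (18,X), (18,Y), (19,Y), (21,X), (24,X), (27,Y), (29,Y), (30,X), (38,Y)
ranks: 5->1, 18->2.5, 18->2.5, 19->4, 21->5, 24->6, 27->7, 29->8, 30->9, 38->10
Step 2: Rank sum for X: R1 = 1 + 2.5 + 5 + 6 + 9 = 23.5.
Step 3: U_X = R1 - n1(n1+1)/2 = 23.5 - 5*6/2 = 23.5 - 15 = 8.5.
       U_Y = n1*n2 - U_X = 25 - 8.5 = 16.5.
Step 4: Ties are present, so use the tie-corrected normal approximation (with continuity correction) for the p-value.
Step 5: p-value = 0.463344; compare to alpha = 0.05. fail to reject H0.

U_X = 8.5, p = 0.463344, fail to reject H0 at alpha = 0.05.


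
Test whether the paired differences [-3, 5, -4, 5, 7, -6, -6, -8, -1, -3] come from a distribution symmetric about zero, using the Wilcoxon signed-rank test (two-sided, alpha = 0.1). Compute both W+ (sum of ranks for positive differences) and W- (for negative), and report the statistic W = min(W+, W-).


Step 1: Drop any zero differences (none here) and take |d_i|.
|d| = [3, 5, 4, 5, 7, 6, 6, 8, 1, 3]
Step 2: Midrank |d_i| (ties get averaged ranks).
ranks: |3|->2.5, |5|->5.5, |4|->4, |5|->5.5, |7|->9, |6|->7.5, |6|->7.5, |8|->10, |1|->1, |3|->2.5
Step 3: Attach original signs; sum ranks with positive sign and with negative sign.
W+ = 5.5 + 5.5 + 9 = 20
W- = 2.5 + 4 + 7.5 + 7.5 + 10 + 1 + 2.5 = 35
(Check: W+ + W- = 55 should equal n(n+1)/2 = 55.)
Step 4: Test statistic W = min(W+, W-) = 20.
Step 5: Ties in |d|, so use the tie-corrected normal approximation.
        E[W] = n(n+1)/4 = 10*11/4 = 27.5.
        Tie groups: |d|=3 (t=2), |d|=5 (t=2), |d|=6 (t=2); sum(t^3 - t) = 18.
        Var[W] = n(n+1)(2n+1)/24 - sum(t^3-t)/48 = 2310/24 - 18/48 = 95.875.
        z = (W - E[W]) / sqrt(Var[W]) = (20 - 27.5) / 9.7916 = -0.7660.
        Two-sided p = 2*Phi(z) = 0.443697.
Step 6: alpha = 0.1. fail to reject H0.

W+ = 20, W- = 35, W = min = 20, p = 0.443697, fail to reject H0.


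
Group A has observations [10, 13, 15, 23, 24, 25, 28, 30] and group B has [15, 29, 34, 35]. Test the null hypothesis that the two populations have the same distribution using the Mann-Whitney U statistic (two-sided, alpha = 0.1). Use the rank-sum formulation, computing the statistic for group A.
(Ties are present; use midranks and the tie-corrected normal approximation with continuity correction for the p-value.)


Step 1: Combine and sort all 12 observations; assign midranks.
sorted (value, group): (10,X), (13,X), (15,X), (15,Y), (23,X), (24,X), (25,X), (28,X), (29,Y), (30,X), (34,Y), (35,Y)
ranks: 10->1, 13->2, 15->3.5, 15->3.5, 23->5, 24->6, 25->7, 28->8, 29->9, 30->10, 34->11, 35->12
Step 2: Rank sum for X: R1 = 1 + 2 + 3.5 + 5 + 6 + 7 + 8 + 10 = 42.5.
Step 3: U_X = R1 - n1(n1+1)/2 = 42.5 - 8*9/2 = 42.5 - 36 = 6.5.
       U_Y = n1*n2 - U_X = 32 - 6.5 = 25.5.
Step 4: Ties are present, so use the tie-corrected normal approximation (with continuity correction) for the p-value.
Step 5: p-value = 0.125707; compare to alpha = 0.1. fail to reject H0.

U_X = 6.5, p = 0.125707, fail to reject H0 at alpha = 0.1.


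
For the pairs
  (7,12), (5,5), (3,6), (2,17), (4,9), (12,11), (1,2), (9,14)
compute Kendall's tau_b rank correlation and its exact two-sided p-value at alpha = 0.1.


Step 1: Enumerate the 28 unordered pairs (i,j) with i<j and classify each by sign(x_j-x_i) * sign(y_j-y_i).
  (1,2):dx=-2,dy=-7->C; (1,3):dx=-4,dy=-6->C; (1,4):dx=-5,dy=+5->D; (1,5):dx=-3,dy=-3->C
  (1,6):dx=+5,dy=-1->D; (1,7):dx=-6,dy=-10->C; (1,8):dx=+2,dy=+2->C; (2,3):dx=-2,dy=+1->D
  (2,4):dx=-3,dy=+12->D; (2,5):dx=-1,dy=+4->D; (2,6):dx=+7,dy=+6->C; (2,7):dx=-4,dy=-3->C
  (2,8):dx=+4,dy=+9->C; (3,4):dx=-1,dy=+11->D; (3,5):dx=+1,dy=+3->C; (3,6):dx=+9,dy=+5->C
  (3,7):dx=-2,dy=-4->C; (3,8):dx=+6,dy=+8->C; (4,5):dx=+2,dy=-8->D; (4,6):dx=+10,dy=-6->D
  (4,7):dx=-1,dy=-15->C; (4,8):dx=+7,dy=-3->D; (5,6):dx=+8,dy=+2->C; (5,7):dx=-3,dy=-7->C
  (5,8):dx=+5,dy=+5->C; (6,7):dx=-11,dy=-9->C; (6,8):dx=-3,dy=+3->D; (7,8):dx=+8,dy=+12->C
Step 2: C = 18, D = 10, total pairs = 28.
Step 3: tau = (C - D)/(n(n-1)/2) = (18 - 10)/28 = 0.285714.
Step 4: Exact two-sided p-value (enumerate n! = 40320 permutations of y under H0): p = 0.398760.
Step 5: alpha = 0.1. fail to reject H0.

tau_b = 0.2857 (C=18, D=10), p = 0.398760, fail to reject H0.


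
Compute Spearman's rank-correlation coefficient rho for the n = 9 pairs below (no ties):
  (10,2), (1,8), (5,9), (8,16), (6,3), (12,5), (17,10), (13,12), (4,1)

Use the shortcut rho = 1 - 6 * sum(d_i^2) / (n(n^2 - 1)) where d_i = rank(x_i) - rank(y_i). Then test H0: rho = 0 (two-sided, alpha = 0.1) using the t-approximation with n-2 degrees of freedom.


Step 1: Rank x and y separately (midranks; no ties here).
rank(x): 10->6, 1->1, 5->3, 8->5, 6->4, 12->7, 17->9, 13->8, 4->2
rank(y): 2->2, 8->5, 9->6, 16->9, 3->3, 5->4, 10->7, 12->8, 1->1
Step 2: d_i = R_x(i) - R_y(i); compute d_i^2.
  (6-2)^2=16, (1-5)^2=16, (3-6)^2=9, (5-9)^2=16, (4-3)^2=1, (7-4)^2=9, (9-7)^2=4, (8-8)^2=0, (2-1)^2=1
sum(d^2) = 72.
Step 3: rho = 1 - 6*72 / (9*(9^2 - 1)) = 1 - 432/720 = 0.400000.
Step 4: Under H0, t = rho * sqrt((n-2)/(1-rho^2)) = 1.1547 ~ t(7).
Step 5: Two-sided p-value from the t-distribution with 7 df = 0.286105.
Step 6: alpha = 0.1. fail to reject H0.

rho = 0.4000, p = 0.286105, fail to reject H0 at alpha = 0.1.


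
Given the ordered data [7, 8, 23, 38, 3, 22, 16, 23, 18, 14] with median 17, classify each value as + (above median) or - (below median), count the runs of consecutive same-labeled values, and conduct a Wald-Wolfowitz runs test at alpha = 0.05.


Step 1: Compute median = 17; label A = above, B = below.
Labels in order: BBAABABAAB  (n_A = 5, n_B = 5)
Step 2: Count runs R = 7.
Step 3: Under H0 (random ordering), E[R] = 2*n_A*n_B/(n_A+n_B) + 1 = 2*5*5/10 + 1 = 6.0000.
        Var[R] = 2*n_A*n_B*(2*n_A*n_B - n_A - n_B) / ((n_A+n_B)^2 * (n_A+n_B-1)) = 2000/900 = 2.2222.
        SD[R] = 1.4907.
Step 4: Continuity-corrected z = (R - 0.5 - E[R]) / SD[R] = (7 - 0.5 - 6.0000) / 1.4907 = 0.3354.
Step 5: Two-sided p-value via normal approximation = 2*(1 - Phi(|z|)) = 0.737316.
Step 6: alpha = 0.05. fail to reject H0.

R = 7, z = 0.3354, p = 0.737316, fail to reject H0.


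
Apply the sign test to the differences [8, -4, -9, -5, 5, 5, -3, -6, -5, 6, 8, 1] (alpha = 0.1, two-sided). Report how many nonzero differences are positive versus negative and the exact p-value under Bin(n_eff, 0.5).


Step 1: Discard zero differences. Original n = 12; n_eff = number of nonzero differences = 12.
Nonzero differences (with sign): +8, -4, -9, -5, +5, +5, -3, -6, -5, +6, +8, +1
Step 2: Count signs: positive = 6, negative = 6.
Step 3: Under H0: P(positive) = 0.5, so the number of positives S ~ Bin(12, 0.5).
Step 4: Two-sided exact p-value = sum of Bin(12,0.5) probabilities at or below the observed probability = 1.000000.
Step 5: alpha = 0.1. fail to reject H0.

n_eff = 12, pos = 6, neg = 6, p = 1.000000, fail to reject H0.


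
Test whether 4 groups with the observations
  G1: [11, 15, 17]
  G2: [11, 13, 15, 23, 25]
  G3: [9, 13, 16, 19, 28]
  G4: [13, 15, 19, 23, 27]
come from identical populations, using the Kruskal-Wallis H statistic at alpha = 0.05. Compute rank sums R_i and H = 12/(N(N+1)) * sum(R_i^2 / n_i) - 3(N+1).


Step 1: Combine all N = 18 observations and assign midranks.
sorted (value, group, rank): (9,G3,1), (11,G1,2.5), (11,G2,2.5), (13,G2,5), (13,G3,5), (13,G4,5), (15,G1,8), (15,G2,8), (15,G4,8), (16,G3,10), (17,G1,11), (19,G3,12.5), (19,G4,12.5), (23,G2,14.5), (23,G4,14.5), (25,G2,16), (27,G4,17), (28,G3,18)
Step 2: Sum ranks within each group.
R_1 = 21.5 (n_1 = 3)
R_2 = 46 (n_2 = 5)
R_3 = 46.5 (n_3 = 5)
R_4 = 57 (n_4 = 5)
Step 3: H = 12/(N(N+1)) * sum(R_i^2/n_i) - 3(N+1)
     = 12/(18*19) * (21.5^2/3 + 46^2/5 + 46.5^2/5 + 57^2/5) - 3*19
     = 0.035088 * 1659.53 - 57
     = 1.229240.
Step 4: Ties present; correction factor C = 1 - 66/(18^3 - 18) = 0.988648. Corrected H = 1.229240 / 0.988648 = 1.243354.
Step 5: Under H0, H ~ chi^2(3); p-value = 0.742626.
Step 6: alpha = 0.05. fail to reject H0.

H = 1.2434, df = 3, p = 0.742626, fail to reject H0.


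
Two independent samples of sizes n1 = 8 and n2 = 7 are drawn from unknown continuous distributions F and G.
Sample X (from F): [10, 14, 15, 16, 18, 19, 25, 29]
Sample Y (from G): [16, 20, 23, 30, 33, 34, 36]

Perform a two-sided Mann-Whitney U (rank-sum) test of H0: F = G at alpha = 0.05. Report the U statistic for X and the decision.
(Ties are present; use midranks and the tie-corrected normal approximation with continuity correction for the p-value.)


Step 1: Combine and sort all 15 observations; assign midranks.
sorted (value, group): (10,X), (14,X), (15,X), (16,X), (16,Y), (18,X), (19,X), (20,Y), (23,Y), (25,X), (29,X), (30,Y), (33,Y), (34,Y), (36,Y)
ranks: 10->1, 14->2, 15->3, 16->4.5, 16->4.5, 18->6, 19->7, 20->8, 23->9, 25->10, 29->11, 30->12, 33->13, 34->14, 36->15
Step 2: Rank sum for X: R1 = 1 + 2 + 3 + 4.5 + 6 + 7 + 10 + 11 = 44.5.
Step 3: U_X = R1 - n1(n1+1)/2 = 44.5 - 8*9/2 = 44.5 - 36 = 8.5.
       U_Y = n1*n2 - U_X = 56 - 8.5 = 47.5.
Step 4: Ties are present, so use the tie-corrected normal approximation (with continuity correction) for the p-value.
Step 5: p-value = 0.027751; compare to alpha = 0.05. reject H0.

U_X = 8.5, p = 0.027751, reject H0 at alpha = 0.05.


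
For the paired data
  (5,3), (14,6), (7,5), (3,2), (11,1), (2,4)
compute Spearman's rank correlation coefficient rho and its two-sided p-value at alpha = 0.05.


Step 1: Rank x and y separately (midranks; no ties here).
rank(x): 5->3, 14->6, 7->4, 3->2, 11->5, 2->1
rank(y): 3->3, 6->6, 5->5, 2->2, 1->1, 4->4
Step 2: d_i = R_x(i) - R_y(i); compute d_i^2.
  (3-3)^2=0, (6-6)^2=0, (4-5)^2=1, (2-2)^2=0, (5-1)^2=16, (1-4)^2=9
sum(d^2) = 26.
Step 3: rho = 1 - 6*26 / (6*(6^2 - 1)) = 1 - 156/210 = 0.257143.
Step 4: Under H0, t = rho * sqrt((n-2)/(1-rho^2)) = 0.5322 ~ t(4).
Step 5: Two-sided p-value from the t-distribution with 4 df = 0.622787.
Step 6: alpha = 0.05. fail to reject H0.

rho = 0.2571, p = 0.622787, fail to reject H0 at alpha = 0.05.


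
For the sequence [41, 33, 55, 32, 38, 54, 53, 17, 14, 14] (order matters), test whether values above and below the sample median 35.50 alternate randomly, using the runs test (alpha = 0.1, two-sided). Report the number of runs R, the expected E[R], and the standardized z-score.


Step 1: Compute median = 35.50; label A = above, B = below.
Labels in order: ABABAAABBB  (n_A = 5, n_B = 5)
Step 2: Count runs R = 6.
Step 3: Under H0 (random ordering), E[R] = 2*n_A*n_B/(n_A+n_B) + 1 = 2*5*5/10 + 1 = 6.0000.
        Var[R] = 2*n_A*n_B*(2*n_A*n_B - n_A - n_B) / ((n_A+n_B)^2 * (n_A+n_B-1)) = 2000/900 = 2.2222.
        SD[R] = 1.4907.
Step 4: R = E[R], so z = 0 with no continuity correction.
Step 5: Two-sided p-value via normal approximation = 2*(1 - Phi(|z|)) = 1.000000.
Step 6: alpha = 0.1. fail to reject H0.

R = 6, z = 0.0000, p = 1.000000, fail to reject H0.


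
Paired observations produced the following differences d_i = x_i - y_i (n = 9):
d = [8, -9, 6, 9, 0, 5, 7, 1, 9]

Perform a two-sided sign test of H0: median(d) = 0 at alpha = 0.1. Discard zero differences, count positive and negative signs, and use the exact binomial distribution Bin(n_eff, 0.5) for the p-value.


Step 1: Discard zero differences. Original n = 9; n_eff = number of nonzero differences = 8.
Nonzero differences (with sign): +8, -9, +6, +9, +5, +7, +1, +9
Step 2: Count signs: positive = 7, negative = 1.
Step 3: Under H0: P(positive) = 0.5, so the number of positives S ~ Bin(8, 0.5).
Step 4: Two-sided exact p-value = sum of Bin(8,0.5) probabilities at or below the observed probability = 0.070312.
Step 5: alpha = 0.1. reject H0.

n_eff = 8, pos = 7, neg = 1, p = 0.070312, reject H0.


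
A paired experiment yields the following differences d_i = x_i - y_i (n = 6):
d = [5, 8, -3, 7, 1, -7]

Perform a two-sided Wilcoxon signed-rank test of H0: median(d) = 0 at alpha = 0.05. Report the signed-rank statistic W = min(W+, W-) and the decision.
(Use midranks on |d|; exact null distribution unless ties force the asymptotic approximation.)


Step 1: Drop any zero differences (none here) and take |d_i|.
|d| = [5, 8, 3, 7, 1, 7]
Step 2: Midrank |d_i| (ties get averaged ranks).
ranks: |5|->3, |8|->6, |3|->2, |7|->4.5, |1|->1, |7|->4.5
Step 3: Attach original signs; sum ranks with positive sign and with negative sign.
W+ = 3 + 6 + 4.5 + 1 = 14.5
W- = 2 + 4.5 = 6.5
(Check: W+ + W- = 21 should equal n(n+1)/2 = 21.)
Step 4: Test statistic W = min(W+, W-) = 6.5.
Step 5: Ties in |d|, so use the tie-corrected normal approximation.
        E[W] = n(n+1)/4 = 6*7/4 = 10.5.
        Tie groups: |d|=7 (t=2); sum(t^3 - t) = 6.
        Var[W] = n(n+1)(2n+1)/24 - sum(t^3-t)/48 = 546/24 - 6/48 = 22.625.
        z = (W - E[W]) / sqrt(Var[W]) = (6.5 - 10.5) / 4.7566 = -0.8409.
        Two-sided p = 2*Phi(z) = 0.400381.
Step 6: alpha = 0.05. fail to reject H0.

W+ = 14.5, W- = 6.5, W = min = 6.5, p = 0.400381, fail to reject H0.


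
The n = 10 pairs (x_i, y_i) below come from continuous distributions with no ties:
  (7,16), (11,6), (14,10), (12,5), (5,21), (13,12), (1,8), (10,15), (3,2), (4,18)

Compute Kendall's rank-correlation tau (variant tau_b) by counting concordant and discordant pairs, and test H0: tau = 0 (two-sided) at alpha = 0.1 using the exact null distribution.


Step 1: Enumerate the 45 unordered pairs (i,j) with i<j and classify each by sign(x_j-x_i) * sign(y_j-y_i).
  (1,2):dx=+4,dy=-10->D; (1,3):dx=+7,dy=-6->D; (1,4):dx=+5,dy=-11->D; (1,5):dx=-2,dy=+5->D
  (1,6):dx=+6,dy=-4->D; (1,7):dx=-6,dy=-8->C; (1,8):dx=+3,dy=-1->D; (1,9):dx=-4,dy=-14->C
  (1,10):dx=-3,dy=+2->D; (2,3):dx=+3,dy=+4->C; (2,4):dx=+1,dy=-1->D; (2,5):dx=-6,dy=+15->D
  (2,6):dx=+2,dy=+6->C; (2,7):dx=-10,dy=+2->D; (2,8):dx=-1,dy=+9->D; (2,9):dx=-8,dy=-4->C
  (2,10):dx=-7,dy=+12->D; (3,4):dx=-2,dy=-5->C; (3,5):dx=-9,dy=+11->D; (3,6):dx=-1,dy=+2->D
  (3,7):dx=-13,dy=-2->C; (3,8):dx=-4,dy=+5->D; (3,9):dx=-11,dy=-8->C; (3,10):dx=-10,dy=+8->D
  (4,5):dx=-7,dy=+16->D; (4,6):dx=+1,dy=+7->C; (4,7):dx=-11,dy=+3->D; (4,8):dx=-2,dy=+10->D
  (4,9):dx=-9,dy=-3->C; (4,10):dx=-8,dy=+13->D; (5,6):dx=+8,dy=-9->D; (5,7):dx=-4,dy=-13->C
  (5,8):dx=+5,dy=-6->D; (5,9):dx=-2,dy=-19->C; (5,10):dx=-1,dy=-3->C; (6,7):dx=-12,dy=-4->C
  (6,8):dx=-3,dy=+3->D; (6,9):dx=-10,dy=-10->C; (6,10):dx=-9,dy=+6->D; (7,8):dx=+9,dy=+7->C
  (7,9):dx=+2,dy=-6->D; (7,10):dx=+3,dy=+10->C; (8,9):dx=-7,dy=-13->C; (8,10):dx=-6,dy=+3->D
  (9,10):dx=+1,dy=+16->C
Step 2: C = 19, D = 26, total pairs = 45.
Step 3: tau = (C - D)/(n(n-1)/2) = (19 - 26)/45 = -0.155556.
Step 4: Exact two-sided p-value (enumerate n! = 3628800 permutations of y under H0): p = 0.600654.
Step 5: alpha = 0.1. fail to reject H0.

tau_b = -0.1556 (C=19, D=26), p = 0.600654, fail to reject H0.


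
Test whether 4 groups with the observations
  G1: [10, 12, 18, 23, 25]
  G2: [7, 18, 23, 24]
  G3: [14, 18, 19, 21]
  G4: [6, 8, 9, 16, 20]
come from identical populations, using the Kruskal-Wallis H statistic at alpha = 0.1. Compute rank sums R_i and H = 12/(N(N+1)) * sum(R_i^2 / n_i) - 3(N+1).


Step 1: Combine all N = 18 observations and assign midranks.
sorted (value, group, rank): (6,G4,1), (7,G2,2), (8,G4,3), (9,G4,4), (10,G1,5), (12,G1,6), (14,G3,7), (16,G4,8), (18,G1,10), (18,G2,10), (18,G3,10), (19,G3,12), (20,G4,13), (21,G3,14), (23,G1,15.5), (23,G2,15.5), (24,G2,17), (25,G1,18)
Step 2: Sum ranks within each group.
R_1 = 54.5 (n_1 = 5)
R_2 = 44.5 (n_2 = 4)
R_3 = 43 (n_3 = 4)
R_4 = 29 (n_4 = 5)
Step 3: H = 12/(N(N+1)) * sum(R_i^2/n_i) - 3(N+1)
     = 12/(18*19) * (54.5^2/5 + 44.5^2/4 + 43^2/4 + 29^2/5) - 3*19
     = 0.035088 * 1719.56 - 57
     = 3.335526.
Step 4: Ties present; correction factor C = 1 - 30/(18^3 - 18) = 0.994840. Corrected H = 3.335526 / 0.994840 = 3.352827.
Step 5: Under H0, H ~ chi^2(3); p-value = 0.340358.
Step 6: alpha = 0.1. fail to reject H0.

H = 3.3528, df = 3, p = 0.340358, fail to reject H0.


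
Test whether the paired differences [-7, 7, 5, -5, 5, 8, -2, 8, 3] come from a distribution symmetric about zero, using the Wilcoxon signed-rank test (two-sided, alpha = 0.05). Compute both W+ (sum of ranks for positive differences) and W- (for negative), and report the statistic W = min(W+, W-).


Step 1: Drop any zero differences (none here) and take |d_i|.
|d| = [7, 7, 5, 5, 5, 8, 2, 8, 3]
Step 2: Midrank |d_i| (ties get averaged ranks).
ranks: |7|->6.5, |7|->6.5, |5|->4, |5|->4, |5|->4, |8|->8.5, |2|->1, |8|->8.5, |3|->2
Step 3: Attach original signs; sum ranks with positive sign and with negative sign.
W+ = 6.5 + 4 + 4 + 8.5 + 8.5 + 2 = 33.5
W- = 6.5 + 4 + 1 = 11.5
(Check: W+ + W- = 45 should equal n(n+1)/2 = 45.)
Step 4: Test statistic W = min(W+, W-) = 11.5.
Step 5: Ties in |d|, so use the tie-corrected normal approximation.
        E[W] = n(n+1)/4 = 9*10/4 = 22.5.
        Tie groups: |d|=5 (t=3), |d|=7 (t=2), |d|=8 (t=2); sum(t^3 - t) = 36.
        Var[W] = n(n+1)(2n+1)/24 - sum(t^3-t)/48 = 1710/24 - 36/48 = 70.5.
        z = (W - E[W]) / sqrt(Var[W]) = (11.5 - 22.5) / 8.3964 = -1.3101.
        Two-sided p = 2*Phi(z) = 0.190168.
Step 6: alpha = 0.05. fail to reject H0.

W+ = 33.5, W- = 11.5, W = min = 11.5, p = 0.190168, fail to reject H0.


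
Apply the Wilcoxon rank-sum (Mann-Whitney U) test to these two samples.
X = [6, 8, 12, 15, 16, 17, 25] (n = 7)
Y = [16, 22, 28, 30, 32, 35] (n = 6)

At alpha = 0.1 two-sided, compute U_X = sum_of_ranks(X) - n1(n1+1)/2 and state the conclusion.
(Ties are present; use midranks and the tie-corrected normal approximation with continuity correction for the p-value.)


Step 1: Combine and sort all 13 observations; assign midranks.
sorted (value, group): (6,X), (8,X), (12,X), (15,X), (16,X), (16,Y), (17,X), (22,Y), (25,X), (28,Y), (30,Y), (32,Y), (35,Y)
ranks: 6->1, 8->2, 12->3, 15->4, 16->5.5, 16->5.5, 17->7, 22->8, 25->9, 28->10, 30->11, 32->12, 35->13
Step 2: Rank sum for X: R1 = 1 + 2 + 3 + 4 + 5.5 + 7 + 9 = 31.5.
Step 3: U_X = R1 - n1(n1+1)/2 = 31.5 - 7*8/2 = 31.5 - 28 = 3.5.
       U_Y = n1*n2 - U_X = 42 - 3.5 = 38.5.
Step 4: Ties are present, so use the tie-corrected normal approximation (with continuity correction) for the p-value.
Step 5: p-value = 0.015019; compare to alpha = 0.1. reject H0.

U_X = 3.5, p = 0.015019, reject H0 at alpha = 0.1.


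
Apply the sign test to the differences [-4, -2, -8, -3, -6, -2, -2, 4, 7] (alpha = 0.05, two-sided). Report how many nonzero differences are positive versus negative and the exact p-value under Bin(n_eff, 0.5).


Step 1: Discard zero differences. Original n = 9; n_eff = number of nonzero differences = 9.
Nonzero differences (with sign): -4, -2, -8, -3, -6, -2, -2, +4, +7
Step 2: Count signs: positive = 2, negative = 7.
Step 3: Under H0: P(positive) = 0.5, so the number of positives S ~ Bin(9, 0.5).
Step 4: Two-sided exact p-value = sum of Bin(9,0.5) probabilities at or below the observed probability = 0.179688.
Step 5: alpha = 0.05. fail to reject H0.

n_eff = 9, pos = 2, neg = 7, p = 0.179688, fail to reject H0.


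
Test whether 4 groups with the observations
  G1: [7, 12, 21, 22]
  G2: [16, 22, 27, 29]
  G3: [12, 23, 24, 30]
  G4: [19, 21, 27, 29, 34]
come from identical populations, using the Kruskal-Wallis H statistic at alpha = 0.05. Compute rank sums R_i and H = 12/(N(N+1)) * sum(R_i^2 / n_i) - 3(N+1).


Step 1: Combine all N = 17 observations and assign midranks.
sorted (value, group, rank): (7,G1,1), (12,G1,2.5), (12,G3,2.5), (16,G2,4), (19,G4,5), (21,G1,6.5), (21,G4,6.5), (22,G1,8.5), (22,G2,8.5), (23,G3,10), (24,G3,11), (27,G2,12.5), (27,G4,12.5), (29,G2,14.5), (29,G4,14.5), (30,G3,16), (34,G4,17)
Step 2: Sum ranks within each group.
R_1 = 18.5 (n_1 = 4)
R_2 = 39.5 (n_2 = 4)
R_3 = 39.5 (n_3 = 4)
R_4 = 55.5 (n_4 = 5)
Step 3: H = 12/(N(N+1)) * sum(R_i^2/n_i) - 3(N+1)
     = 12/(17*18) * (18.5^2/4 + 39.5^2/4 + 39.5^2/4 + 55.5^2/5) - 3*18
     = 0.039216 * 1481.74 - 54
     = 4.107353.
Step 4: Ties present; correction factor C = 1 - 30/(17^3 - 17) = 0.993873. Corrected H = 4.107353 / 0.993873 = 4.132676.
Step 5: Under H0, H ~ chi^2(3); p-value = 0.247489.
Step 6: alpha = 0.05. fail to reject H0.

H = 4.1327, df = 3, p = 0.247489, fail to reject H0.


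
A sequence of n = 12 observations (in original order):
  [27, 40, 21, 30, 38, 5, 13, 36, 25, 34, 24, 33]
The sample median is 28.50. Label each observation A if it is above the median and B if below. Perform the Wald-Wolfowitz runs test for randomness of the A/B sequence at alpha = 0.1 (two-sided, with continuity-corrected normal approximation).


Step 1: Compute median = 28.50; label A = above, B = below.
Labels in order: BABAABBABABA  (n_A = 6, n_B = 6)
Step 2: Count runs R = 10.
Step 3: Under H0 (random ordering), E[R] = 2*n_A*n_B/(n_A+n_B) + 1 = 2*6*6/12 + 1 = 7.0000.
        Var[R] = 2*n_A*n_B*(2*n_A*n_B - n_A - n_B) / ((n_A+n_B)^2 * (n_A+n_B-1)) = 4320/1584 = 2.7273.
        SD[R] = 1.6514.
Step 4: Continuity-corrected z = (R - 0.5 - E[R]) / SD[R] = (10 - 0.5 - 7.0000) / 1.6514 = 1.5138.
Step 5: Two-sided p-value via normal approximation = 2*(1 - Phi(|z|)) = 0.130070.
Step 6: alpha = 0.1. fail to reject H0.

R = 10, z = 1.5138, p = 0.130070, fail to reject H0.


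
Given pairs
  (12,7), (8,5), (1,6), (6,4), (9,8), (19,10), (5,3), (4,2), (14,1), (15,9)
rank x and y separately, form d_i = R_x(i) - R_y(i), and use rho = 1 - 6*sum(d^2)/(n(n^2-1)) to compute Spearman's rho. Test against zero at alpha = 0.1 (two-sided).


Step 1: Rank x and y separately (midranks; no ties here).
rank(x): 12->7, 8->5, 1->1, 6->4, 9->6, 19->10, 5->3, 4->2, 14->8, 15->9
rank(y): 7->7, 5->5, 6->6, 4->4, 8->8, 10->10, 3->3, 2->2, 1->1, 9->9
Step 2: d_i = R_x(i) - R_y(i); compute d_i^2.
  (7-7)^2=0, (5-5)^2=0, (1-6)^2=25, (4-4)^2=0, (6-8)^2=4, (10-10)^2=0, (3-3)^2=0, (2-2)^2=0, (8-1)^2=49, (9-9)^2=0
sum(d^2) = 78.
Step 3: rho = 1 - 6*78 / (10*(10^2 - 1)) = 1 - 468/990 = 0.527273.
Step 4: Under H0, t = rho * sqrt((n-2)/(1-rho^2)) = 1.7552 ~ t(8).
Step 5: Two-sided p-value from the t-distribution with 8 df = 0.117308.
Step 6: alpha = 0.1. fail to reject H0.

rho = 0.5273, p = 0.117308, fail to reject H0 at alpha = 0.1.


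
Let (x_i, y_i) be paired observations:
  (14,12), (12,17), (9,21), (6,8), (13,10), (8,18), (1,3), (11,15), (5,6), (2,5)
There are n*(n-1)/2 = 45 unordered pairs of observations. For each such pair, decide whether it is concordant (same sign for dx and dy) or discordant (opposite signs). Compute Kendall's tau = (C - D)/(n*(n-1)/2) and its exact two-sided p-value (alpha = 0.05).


Step 1: Enumerate the 45 unordered pairs (i,j) with i<j and classify each by sign(x_j-x_i) * sign(y_j-y_i).
  (1,2):dx=-2,dy=+5->D; (1,3):dx=-5,dy=+9->D; (1,4):dx=-8,dy=-4->C; (1,5):dx=-1,dy=-2->C
  (1,6):dx=-6,dy=+6->D; (1,7):dx=-13,dy=-9->C; (1,8):dx=-3,dy=+3->D; (1,9):dx=-9,dy=-6->C
  (1,10):dx=-12,dy=-7->C; (2,3):dx=-3,dy=+4->D; (2,4):dx=-6,dy=-9->C; (2,5):dx=+1,dy=-7->D
  (2,6):dx=-4,dy=+1->D; (2,7):dx=-11,dy=-14->C; (2,8):dx=-1,dy=-2->C; (2,9):dx=-7,dy=-11->C
  (2,10):dx=-10,dy=-12->C; (3,4):dx=-3,dy=-13->C; (3,5):dx=+4,dy=-11->D; (3,6):dx=-1,dy=-3->C
  (3,7):dx=-8,dy=-18->C; (3,8):dx=+2,dy=-6->D; (3,9):dx=-4,dy=-15->C; (3,10):dx=-7,dy=-16->C
  (4,5):dx=+7,dy=+2->C; (4,6):dx=+2,dy=+10->C; (4,7):dx=-5,dy=-5->C; (4,8):dx=+5,dy=+7->C
  (4,9):dx=-1,dy=-2->C; (4,10):dx=-4,dy=-3->C; (5,6):dx=-5,dy=+8->D; (5,7):dx=-12,dy=-7->C
  (5,8):dx=-2,dy=+5->D; (5,9):dx=-8,dy=-4->C; (5,10):dx=-11,dy=-5->C; (6,7):dx=-7,dy=-15->C
  (6,8):dx=+3,dy=-3->D; (6,9):dx=-3,dy=-12->C; (6,10):dx=-6,dy=-13->C; (7,8):dx=+10,dy=+12->C
  (7,9):dx=+4,dy=+3->C; (7,10):dx=+1,dy=+2->C; (8,9):dx=-6,dy=-9->C; (8,10):dx=-9,dy=-10->C
  (9,10):dx=-3,dy=-1->C
Step 2: C = 33, D = 12, total pairs = 45.
Step 3: tau = (C - D)/(n(n-1)/2) = (33 - 12)/45 = 0.466667.
Step 4: Exact two-sided p-value (enumerate n! = 3628800 permutations of y under H0): p = 0.072550.
Step 5: alpha = 0.05. fail to reject H0.

tau_b = 0.4667 (C=33, D=12), p = 0.072550, fail to reject H0.


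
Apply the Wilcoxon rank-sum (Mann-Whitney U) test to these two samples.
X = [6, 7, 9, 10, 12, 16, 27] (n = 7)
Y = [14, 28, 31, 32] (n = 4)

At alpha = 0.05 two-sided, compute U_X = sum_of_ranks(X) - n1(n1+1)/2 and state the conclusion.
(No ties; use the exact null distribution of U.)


Step 1: Combine and sort all 11 observations; assign midranks.
sorted (value, group): (6,X), (7,X), (9,X), (10,X), (12,X), (14,Y), (16,X), (27,X), (28,Y), (31,Y), (32,Y)
ranks: 6->1, 7->2, 9->3, 10->4, 12->5, 14->6, 16->7, 27->8, 28->9, 31->10, 32->11
Step 2: Rank sum for X: R1 = 1 + 2 + 3 + 4 + 5 + 7 + 8 = 30.
Step 3: U_X = R1 - n1(n1+1)/2 = 30 - 7*8/2 = 30 - 28 = 2.
       U_Y = n1*n2 - U_X = 28 - 2 = 26.
Step 4: No ties, so the exact null distribution of U (based on enumerating the C(11,7) = 330 equally likely rank assignments) gives the two-sided p-value.
Step 5: p-value = 0.024242; compare to alpha = 0.05. reject H0.

U_X = 2, p = 0.024242, reject H0 at alpha = 0.05.


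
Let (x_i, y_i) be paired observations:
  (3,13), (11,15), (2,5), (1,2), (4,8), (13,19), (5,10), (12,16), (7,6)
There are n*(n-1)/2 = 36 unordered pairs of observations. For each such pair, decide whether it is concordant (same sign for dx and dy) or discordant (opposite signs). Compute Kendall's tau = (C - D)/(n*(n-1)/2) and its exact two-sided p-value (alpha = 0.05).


Step 1: Enumerate the 36 unordered pairs (i,j) with i<j and classify each by sign(x_j-x_i) * sign(y_j-y_i).
  (1,2):dx=+8,dy=+2->C; (1,3):dx=-1,dy=-8->C; (1,4):dx=-2,dy=-11->C; (1,5):dx=+1,dy=-5->D
  (1,6):dx=+10,dy=+6->C; (1,7):dx=+2,dy=-3->D; (1,8):dx=+9,dy=+3->C; (1,9):dx=+4,dy=-7->D
  (2,3):dx=-9,dy=-10->C; (2,4):dx=-10,dy=-13->C; (2,5):dx=-7,dy=-7->C; (2,6):dx=+2,dy=+4->C
  (2,7):dx=-6,dy=-5->C; (2,8):dx=+1,dy=+1->C; (2,9):dx=-4,dy=-9->C; (3,4):dx=-1,dy=-3->C
  (3,5):dx=+2,dy=+3->C; (3,6):dx=+11,dy=+14->C; (3,7):dx=+3,dy=+5->C; (3,8):dx=+10,dy=+11->C
  (3,9):dx=+5,dy=+1->C; (4,5):dx=+3,dy=+6->C; (4,6):dx=+12,dy=+17->C; (4,7):dx=+4,dy=+8->C
  (4,8):dx=+11,dy=+14->C; (4,9):dx=+6,dy=+4->C; (5,6):dx=+9,dy=+11->C; (5,7):dx=+1,dy=+2->C
  (5,8):dx=+8,dy=+8->C; (5,9):dx=+3,dy=-2->D; (6,7):dx=-8,dy=-9->C; (6,8):dx=-1,dy=-3->C
  (6,9):dx=-6,dy=-13->C; (7,8):dx=+7,dy=+6->C; (7,9):dx=+2,dy=-4->D; (8,9):dx=-5,dy=-10->C
Step 2: C = 31, D = 5, total pairs = 36.
Step 3: tau = (C - D)/(n(n-1)/2) = (31 - 5)/36 = 0.722222.
Step 4: Exact two-sided p-value (enumerate n! = 362880 permutations of y under H0): p = 0.005886.
Step 5: alpha = 0.05. reject H0.

tau_b = 0.7222 (C=31, D=5), p = 0.005886, reject H0.


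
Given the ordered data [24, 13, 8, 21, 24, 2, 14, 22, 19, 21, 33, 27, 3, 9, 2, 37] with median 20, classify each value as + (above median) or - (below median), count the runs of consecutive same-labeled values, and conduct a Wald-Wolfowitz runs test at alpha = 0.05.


Step 1: Compute median = 20; label A = above, B = below.
Labels in order: ABBAABBABAAABBBA  (n_A = 8, n_B = 8)
Step 2: Count runs R = 9.
Step 3: Under H0 (random ordering), E[R] = 2*n_A*n_B/(n_A+n_B) + 1 = 2*8*8/16 + 1 = 9.0000.
        Var[R] = 2*n_A*n_B*(2*n_A*n_B - n_A - n_B) / ((n_A+n_B)^2 * (n_A+n_B-1)) = 14336/3840 = 3.7333.
        SD[R] = 1.9322.
Step 4: R = E[R], so z = 0 with no continuity correction.
Step 5: Two-sided p-value via normal approximation = 2*(1 - Phi(|z|)) = 1.000000.
Step 6: alpha = 0.05. fail to reject H0.

R = 9, z = 0.0000, p = 1.000000, fail to reject H0.


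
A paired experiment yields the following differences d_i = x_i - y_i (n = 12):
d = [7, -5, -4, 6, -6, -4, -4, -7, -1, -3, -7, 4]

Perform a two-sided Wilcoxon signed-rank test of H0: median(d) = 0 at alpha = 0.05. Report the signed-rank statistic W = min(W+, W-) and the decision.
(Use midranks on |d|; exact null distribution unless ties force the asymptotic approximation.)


Step 1: Drop any zero differences (none here) and take |d_i|.
|d| = [7, 5, 4, 6, 6, 4, 4, 7, 1, 3, 7, 4]
Step 2: Midrank |d_i| (ties get averaged ranks).
ranks: |7|->11, |5|->7, |4|->4.5, |6|->8.5, |6|->8.5, |4|->4.5, |4|->4.5, |7|->11, |1|->1, |3|->2, |7|->11, |4|->4.5
Step 3: Attach original signs; sum ranks with positive sign and with negative sign.
W+ = 11 + 8.5 + 4.5 = 24
W- = 7 + 4.5 + 8.5 + 4.5 + 4.5 + 11 + 1 + 2 + 11 = 54
(Check: W+ + W- = 78 should equal n(n+1)/2 = 78.)
Step 4: Test statistic W = min(W+, W-) = 24.
Step 5: Ties in |d|, so use the tie-corrected normal approximation.
        E[W] = n(n+1)/4 = 12*13/4 = 39.
        Tie groups: |d|=4 (t=4), |d|=6 (t=2), |d|=7 (t=3); sum(t^3 - t) = 90.
        Var[W] = n(n+1)(2n+1)/24 - sum(t^3-t)/48 = 3900/24 - 90/48 = 160.625.
        z = (W - E[W]) / sqrt(Var[W]) = (24 - 39) / 12.6738 = -1.1835.
        Two-sided p = 2*Phi(z) = 0.236593.
Step 6: alpha = 0.05. fail to reject H0.

W+ = 24, W- = 54, W = min = 24, p = 0.236593, fail to reject H0.


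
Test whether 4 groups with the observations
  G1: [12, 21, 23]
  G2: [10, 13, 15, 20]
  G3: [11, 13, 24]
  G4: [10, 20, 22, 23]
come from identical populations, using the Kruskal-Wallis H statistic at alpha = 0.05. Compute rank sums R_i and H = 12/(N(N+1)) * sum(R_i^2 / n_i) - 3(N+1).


Step 1: Combine all N = 14 observations and assign midranks.
sorted (value, group, rank): (10,G2,1.5), (10,G4,1.5), (11,G3,3), (12,G1,4), (13,G2,5.5), (13,G3,5.5), (15,G2,7), (20,G2,8.5), (20,G4,8.5), (21,G1,10), (22,G4,11), (23,G1,12.5), (23,G4,12.5), (24,G3,14)
Step 2: Sum ranks within each group.
R_1 = 26.5 (n_1 = 3)
R_2 = 22.5 (n_2 = 4)
R_3 = 22.5 (n_3 = 3)
R_4 = 33.5 (n_4 = 4)
Step 3: H = 12/(N(N+1)) * sum(R_i^2/n_i) - 3(N+1)
     = 12/(14*15) * (26.5^2/3 + 22.5^2/4 + 22.5^2/3 + 33.5^2/4) - 3*15
     = 0.057143 * 809.958 - 45
     = 1.283333.
Step 4: Ties present; correction factor C = 1 - 24/(14^3 - 14) = 0.991209. Corrected H = 1.283333 / 0.991209 = 1.294715.
Step 5: Under H0, H ~ chi^2(3); p-value = 0.730388.
Step 6: alpha = 0.05. fail to reject H0.

H = 1.2947, df = 3, p = 0.730388, fail to reject H0.


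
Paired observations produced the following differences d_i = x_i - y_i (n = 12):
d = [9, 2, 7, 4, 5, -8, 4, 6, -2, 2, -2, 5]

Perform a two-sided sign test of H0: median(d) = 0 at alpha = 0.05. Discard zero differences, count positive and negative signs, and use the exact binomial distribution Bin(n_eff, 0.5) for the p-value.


Step 1: Discard zero differences. Original n = 12; n_eff = number of nonzero differences = 12.
Nonzero differences (with sign): +9, +2, +7, +4, +5, -8, +4, +6, -2, +2, -2, +5
Step 2: Count signs: positive = 9, negative = 3.
Step 3: Under H0: P(positive) = 0.5, so the number of positives S ~ Bin(12, 0.5).
Step 4: Two-sided exact p-value = sum of Bin(12,0.5) probabilities at or below the observed probability = 0.145996.
Step 5: alpha = 0.05. fail to reject H0.

n_eff = 12, pos = 9, neg = 3, p = 0.145996, fail to reject H0.


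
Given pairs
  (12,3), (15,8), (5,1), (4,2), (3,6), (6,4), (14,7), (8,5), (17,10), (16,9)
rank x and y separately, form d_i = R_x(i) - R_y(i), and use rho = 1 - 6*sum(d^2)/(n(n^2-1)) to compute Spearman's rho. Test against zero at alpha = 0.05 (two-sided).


Step 1: Rank x and y separately (midranks; no ties here).
rank(x): 12->6, 15->8, 5->3, 4->2, 3->1, 6->4, 14->7, 8->5, 17->10, 16->9
rank(y): 3->3, 8->8, 1->1, 2->2, 6->6, 4->4, 7->7, 5->5, 10->10, 9->9
Step 2: d_i = R_x(i) - R_y(i); compute d_i^2.
  (6-3)^2=9, (8-8)^2=0, (3-1)^2=4, (2-2)^2=0, (1-6)^2=25, (4-4)^2=0, (7-7)^2=0, (5-5)^2=0, (10-10)^2=0, (9-9)^2=0
sum(d^2) = 38.
Step 3: rho = 1 - 6*38 / (10*(10^2 - 1)) = 1 - 228/990 = 0.769697.
Step 4: Under H0, t = rho * sqrt((n-2)/(1-rho^2)) = 3.4101 ~ t(8).
Step 5: Two-sided p-value from the t-distribution with 8 df = 0.009222.
Step 6: alpha = 0.05. reject H0.

rho = 0.7697, p = 0.009222, reject H0 at alpha = 0.05.


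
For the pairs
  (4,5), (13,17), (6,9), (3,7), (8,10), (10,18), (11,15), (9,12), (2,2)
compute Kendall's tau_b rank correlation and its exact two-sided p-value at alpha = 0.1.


Step 1: Enumerate the 36 unordered pairs (i,j) with i<j and classify each by sign(x_j-x_i) * sign(y_j-y_i).
  (1,2):dx=+9,dy=+12->C; (1,3):dx=+2,dy=+4->C; (1,4):dx=-1,dy=+2->D; (1,5):dx=+4,dy=+5->C
  (1,6):dx=+6,dy=+13->C; (1,7):dx=+7,dy=+10->C; (1,8):dx=+5,dy=+7->C; (1,9):dx=-2,dy=-3->C
  (2,3):dx=-7,dy=-8->C; (2,4):dx=-10,dy=-10->C; (2,5):dx=-5,dy=-7->C; (2,6):dx=-3,dy=+1->D
  (2,7):dx=-2,dy=-2->C; (2,8):dx=-4,dy=-5->C; (2,9):dx=-11,dy=-15->C; (3,4):dx=-3,dy=-2->C
  (3,5):dx=+2,dy=+1->C; (3,6):dx=+4,dy=+9->C; (3,7):dx=+5,dy=+6->C; (3,8):dx=+3,dy=+3->C
  (3,9):dx=-4,dy=-7->C; (4,5):dx=+5,dy=+3->C; (4,6):dx=+7,dy=+11->C; (4,7):dx=+8,dy=+8->C
  (4,8):dx=+6,dy=+5->C; (4,9):dx=-1,dy=-5->C; (5,6):dx=+2,dy=+8->C; (5,7):dx=+3,dy=+5->C
  (5,8):dx=+1,dy=+2->C; (5,9):dx=-6,dy=-8->C; (6,7):dx=+1,dy=-3->D; (6,8):dx=-1,dy=-6->C
  (6,9):dx=-8,dy=-16->C; (7,8):dx=-2,dy=-3->C; (7,9):dx=-9,dy=-13->C; (8,9):dx=-7,dy=-10->C
Step 2: C = 33, D = 3, total pairs = 36.
Step 3: tau = (C - D)/(n(n-1)/2) = (33 - 3)/36 = 0.833333.
Step 4: Exact two-sided p-value (enumerate n! = 362880 permutations of y under H0): p = 0.000854.
Step 5: alpha = 0.1. reject H0.

tau_b = 0.8333 (C=33, D=3), p = 0.000854, reject H0.


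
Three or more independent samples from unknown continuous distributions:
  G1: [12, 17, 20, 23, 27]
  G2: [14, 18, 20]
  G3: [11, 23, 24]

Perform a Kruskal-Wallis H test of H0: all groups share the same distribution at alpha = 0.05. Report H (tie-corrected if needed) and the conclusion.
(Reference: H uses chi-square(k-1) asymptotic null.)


Step 1: Combine all N = 11 observations and assign midranks.
sorted (value, group, rank): (11,G3,1), (12,G1,2), (14,G2,3), (17,G1,4), (18,G2,5), (20,G1,6.5), (20,G2,6.5), (23,G1,8.5), (23,G3,8.5), (24,G3,10), (27,G1,11)
Step 2: Sum ranks within each group.
R_1 = 32 (n_1 = 5)
R_2 = 14.5 (n_2 = 3)
R_3 = 19.5 (n_3 = 3)
Step 3: H = 12/(N(N+1)) * sum(R_i^2/n_i) - 3(N+1)
     = 12/(11*12) * (32^2/5 + 14.5^2/3 + 19.5^2/3) - 3*12
     = 0.090909 * 401.633 - 36
     = 0.512121.
Step 4: Ties present; correction factor C = 1 - 12/(11^3 - 11) = 0.990909. Corrected H = 0.512121 / 0.990909 = 0.516820.
Step 5: Under H0, H ~ chi^2(2); p-value = 0.772279.
Step 6: alpha = 0.05. fail to reject H0.

H = 0.5168, df = 2, p = 0.772279, fail to reject H0.
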